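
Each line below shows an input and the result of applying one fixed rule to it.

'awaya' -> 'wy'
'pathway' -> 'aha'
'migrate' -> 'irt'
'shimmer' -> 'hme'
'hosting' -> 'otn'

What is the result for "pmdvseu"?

The pattern: keep every other character starting from the second (positions 2nd, 4th, 6th, ...).
"pmdvseu" → "mve".

mve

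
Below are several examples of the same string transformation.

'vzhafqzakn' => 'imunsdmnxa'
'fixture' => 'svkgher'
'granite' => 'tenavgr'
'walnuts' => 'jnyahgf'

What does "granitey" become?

tenavgrl

In each case the input is transformed by: shift every letter 13 places forward in the alphabet (wrapping around) — i.e. ROT13.
So "granitey" becomes "tenavgrl".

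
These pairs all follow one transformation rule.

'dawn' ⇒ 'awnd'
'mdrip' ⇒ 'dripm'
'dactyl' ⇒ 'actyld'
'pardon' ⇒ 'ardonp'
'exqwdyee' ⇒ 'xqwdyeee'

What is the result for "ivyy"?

The transformation: move the first character to the end.
"ivyy" → "vyyi".

vyyi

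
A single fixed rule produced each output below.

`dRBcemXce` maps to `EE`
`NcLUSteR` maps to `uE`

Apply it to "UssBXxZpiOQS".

uIo

In each case the input is transformed by: flip the case of every letter, then keep only the vowels.
For "UssBXxZpiOQS", step one produces "uSSbxXzPIoqs"; step two turns that into "uIo".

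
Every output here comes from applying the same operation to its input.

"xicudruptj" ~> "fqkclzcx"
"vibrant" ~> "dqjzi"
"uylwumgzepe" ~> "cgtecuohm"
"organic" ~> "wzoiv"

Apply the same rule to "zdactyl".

hlikb

The transformation: shift every letter 8 places forward in the alphabet (wrapping around), then delete the last 2 characters.
For "zdactyl", step one produces "hlikbgt"; step two turns that into "hlikb".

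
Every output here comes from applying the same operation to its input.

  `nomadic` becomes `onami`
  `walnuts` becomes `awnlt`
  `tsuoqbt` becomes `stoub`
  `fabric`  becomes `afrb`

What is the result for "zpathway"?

The pattern: swap each adjacent pair of characters (1↔2, 3↔4, ...), then delete the last 2 characters.
"zpathway" → "pztawhya" → "pztawh".

pztawh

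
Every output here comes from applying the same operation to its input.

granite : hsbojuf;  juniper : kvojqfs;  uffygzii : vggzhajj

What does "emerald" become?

fnfsbme

In each case the input is transformed by: shift every letter 1 place forward in the alphabet (wrapping around).
For "emerald" the result is "fnfsbme".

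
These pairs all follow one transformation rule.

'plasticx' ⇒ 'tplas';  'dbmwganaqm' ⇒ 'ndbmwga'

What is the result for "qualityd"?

Looking at the pairs, the operation is to delete the last 3 characters, then move the last character to the front.
"qualityd" → "iqual".

iqual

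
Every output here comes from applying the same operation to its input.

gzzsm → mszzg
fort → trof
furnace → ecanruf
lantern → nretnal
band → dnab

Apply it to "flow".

wolf

The transformation: reverse the string.
On "flow" that produces "wolf".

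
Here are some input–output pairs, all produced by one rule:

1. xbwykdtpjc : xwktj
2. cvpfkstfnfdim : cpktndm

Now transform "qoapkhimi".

qakii

The transformation: keep every other character starting from the first (positions 1st, 3rd, 5th, ...).
Applying that to "qoapkhimi" gives "qakii".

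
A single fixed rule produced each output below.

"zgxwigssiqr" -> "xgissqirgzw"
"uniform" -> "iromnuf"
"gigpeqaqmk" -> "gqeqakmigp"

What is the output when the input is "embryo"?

The rule is to swap each adjacent pair of characters (1↔2, 3↔4, ...), then move the first 3 characters to the end (rotate left by 3).
Doing the same to "embryo": "boymer".

boymer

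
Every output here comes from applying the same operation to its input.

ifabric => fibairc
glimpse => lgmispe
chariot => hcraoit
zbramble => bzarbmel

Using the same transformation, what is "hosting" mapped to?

Looking at the pairs, the operation is to swap each adjacent pair of characters (1↔2, 3↔4, ...).
Applying that to "hosting" gives "ohtsnig".

ohtsnig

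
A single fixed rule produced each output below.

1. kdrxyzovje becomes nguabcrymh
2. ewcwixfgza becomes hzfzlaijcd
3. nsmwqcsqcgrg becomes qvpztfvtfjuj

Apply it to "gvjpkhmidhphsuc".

The transformation: shift every letter 3 places forward in the alphabet (wrapping around).
For "gvjpkhmidhphsuc" the result is "jymsnkplgkskvxf".

jymsnkplgkskvxf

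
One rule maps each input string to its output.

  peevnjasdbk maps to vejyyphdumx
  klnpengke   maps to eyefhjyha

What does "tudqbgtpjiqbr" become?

In each case the input is transformed by: move the last 2 characters to the front (rotate right by 2), then shift every letter 6 places backward in the alphabet (wrapping around).
Starting from "tudqbgtpjiqbr": after the first operation, "brtudqbgtpjiq"; after the second, "vlnoxkvanjdck".

vlnoxkvanjdck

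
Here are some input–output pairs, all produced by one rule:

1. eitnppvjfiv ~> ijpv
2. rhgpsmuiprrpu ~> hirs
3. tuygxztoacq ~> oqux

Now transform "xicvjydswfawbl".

aijls

The rule is to keep one character in every 3, starting at position 2 (positions 2nd, 5th, 8th, ...), then sort the characters into alphabetical order.
"xicvjydswfawbl" → "aijls".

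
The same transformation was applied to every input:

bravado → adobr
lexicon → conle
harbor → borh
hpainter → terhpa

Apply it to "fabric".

Each output is the input with this applied: move the last 3 characters to the front (rotate right by 3), then delete the last 2 characters.
So "fabric" becomes "ricf".

ricf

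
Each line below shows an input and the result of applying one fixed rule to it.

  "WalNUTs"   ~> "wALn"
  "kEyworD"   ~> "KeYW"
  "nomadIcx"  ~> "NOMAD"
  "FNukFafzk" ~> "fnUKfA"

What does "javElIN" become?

JAVe

Looking at the pairs, the operation is to flip the case of every letter, then delete the last 3 characters.
"javElIN" → "JAVeLin" → "JAVe".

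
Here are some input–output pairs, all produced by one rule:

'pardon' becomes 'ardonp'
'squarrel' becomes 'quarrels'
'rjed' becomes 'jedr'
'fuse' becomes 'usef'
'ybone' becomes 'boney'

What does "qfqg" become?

fqgq

What's happening: move the first character to the end.
On "qfqg" that produces "fqgq".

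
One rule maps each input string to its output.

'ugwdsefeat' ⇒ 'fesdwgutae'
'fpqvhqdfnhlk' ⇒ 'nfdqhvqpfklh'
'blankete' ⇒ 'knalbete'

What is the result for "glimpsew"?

pmilgwes

The transformation: move the last 3 characters to the front (rotate right by 3), then reverse the string.
Starting from "glimpsew": after the first operation, "sewglimp"; after the second, "pmilgwes".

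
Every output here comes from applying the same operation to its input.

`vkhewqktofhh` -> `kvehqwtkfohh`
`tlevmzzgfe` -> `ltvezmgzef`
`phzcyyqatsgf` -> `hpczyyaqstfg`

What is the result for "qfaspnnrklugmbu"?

Rule — swap each adjacent pair of characters (1↔2, 3↔4, ...).
For "qfaspnnrklugmbu" the result is "fqsanprnlkgubmu".

fqsanprnlkgubmu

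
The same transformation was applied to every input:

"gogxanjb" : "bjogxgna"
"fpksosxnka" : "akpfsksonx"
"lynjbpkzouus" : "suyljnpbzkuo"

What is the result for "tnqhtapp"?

ppnthqat

Each output is the input with this applied: move the last 2 characters to the front (rotate right by 2), then swap each adjacent pair of characters (1↔2, 3↔4, ...).
Working it through for "tnqhtapp": intermediate "pptnqhta", final "ppnthqat".
(Check on "gogxanjb": → "jbgogxan" → "bjogxgna" ✓)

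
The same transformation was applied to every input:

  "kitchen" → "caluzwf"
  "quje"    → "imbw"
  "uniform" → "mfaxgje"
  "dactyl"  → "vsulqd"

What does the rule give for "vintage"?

naflsyw

What's happening: shift every letter 8 places backward in the alphabet (wrapping around).
So "vintage" becomes "naflsyw".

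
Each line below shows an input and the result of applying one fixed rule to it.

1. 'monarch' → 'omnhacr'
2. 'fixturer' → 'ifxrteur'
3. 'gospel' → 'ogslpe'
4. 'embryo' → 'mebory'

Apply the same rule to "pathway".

The rule is to move the first character to the end, then take characters alternately from the front and the back (1st, last, 2nd, 2nd-last, ...).
So "pathway" becomes "aptyhaw".

aptyhaw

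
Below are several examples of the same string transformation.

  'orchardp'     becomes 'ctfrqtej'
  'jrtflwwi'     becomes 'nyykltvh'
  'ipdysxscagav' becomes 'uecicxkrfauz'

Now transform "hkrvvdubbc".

fwddejmtxx

In each case the input is transformed by: shift every letter 2 places forward in the alphabet (wrapping around), then swap the front and back halves of the string.
Starting from "hkrvvdubbc": after the first operation, "jmtxxfwdde"; after the second, "fwddejmtxx".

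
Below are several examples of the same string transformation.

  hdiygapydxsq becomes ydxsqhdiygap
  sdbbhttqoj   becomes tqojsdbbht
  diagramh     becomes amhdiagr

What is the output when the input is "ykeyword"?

ordykeyw

Rule — move the first character to the end, then swap the front and back halves of the string.
For "ykeyword", step one produces "keywordy"; step two turns that into "ordykeyw".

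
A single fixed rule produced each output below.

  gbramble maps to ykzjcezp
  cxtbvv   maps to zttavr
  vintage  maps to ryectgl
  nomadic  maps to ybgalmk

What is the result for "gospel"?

ncjemq

In each case the input is transformed by: move the first 3 characters to the end (rotate left by 3), then shift every letter 2 places backward in the alphabet (wrapping around).
For "gospel", step one produces "pelgos"; step two turns that into "ncjemq".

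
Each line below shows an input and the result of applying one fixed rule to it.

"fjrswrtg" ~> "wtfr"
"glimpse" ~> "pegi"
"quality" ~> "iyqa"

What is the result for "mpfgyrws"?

ywmf

Each output is the input with this applied: keep every other character starting from the first (positions 1st, 3rd, 5th, ...), then move the last 2 characters to the front (rotate right by 2).
Starting from "mpfgyrws": after the first operation, "mfyw"; after the second, "ywmf".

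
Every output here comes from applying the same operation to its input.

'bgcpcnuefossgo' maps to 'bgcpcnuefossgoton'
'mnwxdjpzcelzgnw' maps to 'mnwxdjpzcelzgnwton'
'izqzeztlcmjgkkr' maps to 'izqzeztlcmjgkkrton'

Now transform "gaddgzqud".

Rule — append "ton".
Doing the same to "gaddgzqud": "gaddgzqudton".

gaddgzqudton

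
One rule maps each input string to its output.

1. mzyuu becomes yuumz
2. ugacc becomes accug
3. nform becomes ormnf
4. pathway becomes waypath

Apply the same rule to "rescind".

What's happening: move the last 3 characters to the front (rotate right by 3).
"rescind" → "indresc".

indresc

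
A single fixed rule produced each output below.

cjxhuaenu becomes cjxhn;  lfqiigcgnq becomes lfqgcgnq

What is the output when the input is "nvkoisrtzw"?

The pattern: remove every vowel.
"nvkoisrtzw" → "nvksrtzw".

nvksrtzw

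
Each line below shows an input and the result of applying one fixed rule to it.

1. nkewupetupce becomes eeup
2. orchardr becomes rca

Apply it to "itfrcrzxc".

cfr

What's happening: take characters alternately from the front and the back (1st, last, 2nd, 2nd-last, ...), then keep one character in every 3, starting at position 2 (positions 2nd, 5th, 8th, ...).
Starting from "itfrcrzxc": after the first operation, "ictxfzrrc"; after the second, "cfr".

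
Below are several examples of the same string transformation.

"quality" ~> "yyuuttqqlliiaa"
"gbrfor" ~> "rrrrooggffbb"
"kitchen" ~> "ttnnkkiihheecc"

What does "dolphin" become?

Rule — sort the characters into reverse alphabetical order, then double every character.
Working it through for "dolphin": intermediate "ponlihd", final "ppoonnlliihhdd".

ppoonnlliihhdd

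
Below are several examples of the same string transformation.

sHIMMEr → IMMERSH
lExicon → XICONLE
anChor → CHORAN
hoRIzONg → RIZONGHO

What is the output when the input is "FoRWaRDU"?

The rule is to move the first 2 characters to the end (rotate left by 2), then convert every letter to uppercase.
Working it through for "FoRWaRDU": intermediate "RWaRDUFo", final "RWARDUFO".

RWARDUFO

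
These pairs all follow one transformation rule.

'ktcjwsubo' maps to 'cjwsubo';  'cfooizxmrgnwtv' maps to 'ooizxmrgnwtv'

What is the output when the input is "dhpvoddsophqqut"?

pvoddsophqqut

The pattern: delete the first 2 characters.
"dhpvoddsophqqut" → "pvoddsophqqut".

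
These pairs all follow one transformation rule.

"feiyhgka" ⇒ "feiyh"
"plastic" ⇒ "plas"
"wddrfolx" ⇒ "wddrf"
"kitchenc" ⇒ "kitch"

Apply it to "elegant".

Each output is the input with this applied: delete the last 3 characters.
Applying that to "elegant" gives "eleg".

eleg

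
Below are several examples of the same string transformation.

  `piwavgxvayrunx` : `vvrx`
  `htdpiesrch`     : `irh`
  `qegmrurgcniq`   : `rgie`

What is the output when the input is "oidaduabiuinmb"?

The transformation: move the first 2 characters to the end (rotate left by 2), then keep one character in every 3, starting at position 3 (positions 3rd, 6th, 9th, ...).
For "oidaduabiuinmb", step one produces "daduabiuinmboi"; step two turns that into "dbib".

dbib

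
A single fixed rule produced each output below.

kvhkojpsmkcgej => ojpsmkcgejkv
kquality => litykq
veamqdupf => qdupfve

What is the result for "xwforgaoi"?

Rule — move the first 2 characters to the end (rotate left by 2), then delete the first 2 characters.
"xwforgaoi" → "forgaoixw" → "rgaoixw".
(Check on "kquality": → "ualitykq" → "litykq" ✓)

rgaoixw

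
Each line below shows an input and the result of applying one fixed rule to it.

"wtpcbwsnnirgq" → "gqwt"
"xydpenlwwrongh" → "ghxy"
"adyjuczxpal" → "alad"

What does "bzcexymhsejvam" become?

ambz

Rule — move the last 2 characters to the front (rotate right by 2), then keep only the first 4 characters.
Starting from "bzcexymhsejvam": after the first operation, "ambzcexymhsejv"; after the second, "ambz".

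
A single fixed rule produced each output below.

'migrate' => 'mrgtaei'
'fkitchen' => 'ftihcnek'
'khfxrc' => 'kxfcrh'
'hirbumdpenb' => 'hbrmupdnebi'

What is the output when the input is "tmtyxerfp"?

tytexfrpm

What's happening: swap each adjacent pair of characters (1↔2, 3↔4, ...), then move the first character to the end.
Doing the same to "tmtyxerfp": "tytexfrpm".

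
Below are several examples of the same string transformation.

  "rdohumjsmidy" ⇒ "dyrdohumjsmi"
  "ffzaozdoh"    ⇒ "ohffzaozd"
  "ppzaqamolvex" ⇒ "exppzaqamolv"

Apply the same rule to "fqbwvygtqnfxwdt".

dtfqbwvygtqnfxw

In each case the input is transformed by: move the last 2 characters to the front (rotate right by 2).
Doing the same to "fqbwvygtqnfxwdt": "dtfqbwvygtqnfxw".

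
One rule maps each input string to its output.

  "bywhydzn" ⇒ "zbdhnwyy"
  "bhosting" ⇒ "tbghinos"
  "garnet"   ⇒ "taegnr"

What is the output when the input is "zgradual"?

In each case the input is transformed by: sort the characters into alphabetical order, then move the last character to the front.
Doing the same to "zgradual": "zaadglru".

zaadglru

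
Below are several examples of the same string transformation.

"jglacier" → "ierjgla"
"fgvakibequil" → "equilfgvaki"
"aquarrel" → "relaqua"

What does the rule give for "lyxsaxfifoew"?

Rule — swap the front and back halves of the string, then delete the first character.
Applying both steps to "lyxsaxfifoew": "fifoewlyxsax", then "ifoewlyxsax".

ifoewlyxsax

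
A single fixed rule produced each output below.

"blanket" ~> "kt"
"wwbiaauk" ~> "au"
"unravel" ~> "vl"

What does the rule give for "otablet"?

lt

Looking at the pairs, the operation is to keep every other character starting from the first (positions 1st, 3rd, 5th, ...), then keep only the last 2 characters.
For "otablet", step one produces "oalt"; step two turns that into "lt".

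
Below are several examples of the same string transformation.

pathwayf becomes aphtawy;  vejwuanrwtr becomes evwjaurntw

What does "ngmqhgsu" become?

Rule — delete the last character, then swap each adjacent pair of characters (1↔2, 3↔4, ...).
For "ngmqhgsu", step one produces "ngmqhgs"; step two turns that into "gnqmghs".

gnqmghs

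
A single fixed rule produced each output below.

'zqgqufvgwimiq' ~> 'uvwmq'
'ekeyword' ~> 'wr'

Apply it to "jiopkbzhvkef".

The transformation: keep every other character starting from the first (positions 1st, 3rd, 5th, ...), then delete the first 2 characters.
Starting from "jiopkbzhvkef": after the first operation, "jokzve"; after the second, "kzve".

kzve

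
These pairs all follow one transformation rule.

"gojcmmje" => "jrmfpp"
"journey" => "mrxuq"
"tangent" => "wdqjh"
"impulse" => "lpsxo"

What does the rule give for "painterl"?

sdlqwh

The transformation: shift every letter 3 places forward in the alphabet (wrapping around), then delete the last 2 characters.
So "painterl" becomes "sdlqwh".
(Check on "gojcmmje": → "jrmfppmh" → "jrmfpp" ✓)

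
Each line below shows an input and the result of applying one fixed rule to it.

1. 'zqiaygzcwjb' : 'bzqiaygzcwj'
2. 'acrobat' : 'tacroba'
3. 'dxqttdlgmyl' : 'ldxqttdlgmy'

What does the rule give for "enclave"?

The transformation: move the last character to the front.
On "enclave" that produces "eenclav".

eenclav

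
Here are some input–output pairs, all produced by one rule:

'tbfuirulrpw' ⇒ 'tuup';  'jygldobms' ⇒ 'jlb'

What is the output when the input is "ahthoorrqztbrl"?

The transformation: keep one character in every 3, starting at position 1 (positions 1st, 4th, 7th, ...).
On "ahthoorrqztbrl" that produces "ahrzr".

ahrzr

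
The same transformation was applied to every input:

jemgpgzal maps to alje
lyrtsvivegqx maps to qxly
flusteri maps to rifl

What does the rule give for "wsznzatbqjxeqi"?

qiws

The rule is to move the last 2 characters to the front (rotate right by 2), then keep only the first 4 characters.
For "wsznzatbqjxeqi", step one produces "qiwsznzatbqjxe"; step two turns that into "qiws".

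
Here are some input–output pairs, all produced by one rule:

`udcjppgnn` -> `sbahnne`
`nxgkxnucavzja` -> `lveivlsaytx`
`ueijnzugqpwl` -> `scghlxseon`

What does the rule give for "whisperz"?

Each output is the input with this applied: delete the last 2 characters, then shift every letter 2 places backward in the alphabet (wrapping around).
Applying both steps to "whisperz": "whispe", then "ufgqnc".

ufgqnc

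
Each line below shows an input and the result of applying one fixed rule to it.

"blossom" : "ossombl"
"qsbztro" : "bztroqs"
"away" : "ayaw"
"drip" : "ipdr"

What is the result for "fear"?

arfe

What's happening: move the first 2 characters to the end (rotate left by 2).
"fear" → "arfe".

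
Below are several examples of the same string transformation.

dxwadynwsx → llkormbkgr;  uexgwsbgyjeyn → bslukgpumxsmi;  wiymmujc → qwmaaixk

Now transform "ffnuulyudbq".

etbiizmirpt

In each case the input is transformed by: shift every letter 12 places backward in the alphabet (wrapping around), then swap the first and last characters.
So "ffnuulyudbq" becomes "etbiizmirpt".
(Check on "uexgwsbgyjeyn": → "islukgpumxsmb" → "bslukgpumxsmi" ✓)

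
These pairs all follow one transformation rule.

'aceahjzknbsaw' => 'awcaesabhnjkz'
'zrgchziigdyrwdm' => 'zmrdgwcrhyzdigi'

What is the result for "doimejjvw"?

dwovijmje

Looking at the pairs, the operation is to take characters alternately from the front and the back (1st, last, 2nd, 2nd-last, ...).
"doimejjvw" → "dwovijmje".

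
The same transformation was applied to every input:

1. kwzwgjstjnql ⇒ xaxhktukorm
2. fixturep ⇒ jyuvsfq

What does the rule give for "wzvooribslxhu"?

awppsjctmyiv

In each case the input is transformed by: delete the first character, then shift every letter 1 place forward in the alphabet (wrapping around).
So "wzvooribslxhu" becomes "awppsjctmyiv".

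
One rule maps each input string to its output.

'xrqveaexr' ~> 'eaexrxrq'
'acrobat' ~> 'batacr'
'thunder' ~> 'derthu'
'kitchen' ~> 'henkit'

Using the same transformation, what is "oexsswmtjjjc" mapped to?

swmtjjjcoex

Looking at the pairs, the operation is to move the first 3 characters to the end (rotate left by 3), then delete the first character.
Doing the same to "oexsswmtjjjc": "swmtjjjcoex".
(Check on "thunder": → "nderthu" → "derthu" ✓)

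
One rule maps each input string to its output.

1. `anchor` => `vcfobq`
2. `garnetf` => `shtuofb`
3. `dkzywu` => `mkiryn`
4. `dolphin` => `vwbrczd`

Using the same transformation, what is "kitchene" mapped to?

The pattern: move the last 3 characters to the front (rotate right by 3), then shift every letter 12 places backward in the alphabet (wrapping around).
Starting from "kitchene": after the first operation, "enekitch"; after the second, "sbsywhqv".

sbsywhqv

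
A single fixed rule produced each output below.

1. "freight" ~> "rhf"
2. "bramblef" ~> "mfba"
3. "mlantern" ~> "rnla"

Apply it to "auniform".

rnia

The transformation: sort the characters into reverse alphabetical order, then keep every other character starting from the second (positions 2nd, 4th, 6th, ...).
For "auniform", step one produces "uronmifa"; step two turns that into "rnia".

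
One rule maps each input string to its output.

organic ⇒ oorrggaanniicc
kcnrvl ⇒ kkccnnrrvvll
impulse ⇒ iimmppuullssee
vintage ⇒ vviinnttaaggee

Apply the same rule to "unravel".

What's happening: double every character.
Doing the same to "unravel": "uunnrraavveell".

uunnrraavveell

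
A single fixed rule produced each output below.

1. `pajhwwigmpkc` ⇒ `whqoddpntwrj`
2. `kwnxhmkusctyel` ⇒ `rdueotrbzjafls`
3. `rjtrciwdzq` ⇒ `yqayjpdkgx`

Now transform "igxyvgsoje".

The pattern: shift every letter 7 places forward in the alphabet (wrapping around).
Applying that to "igxyvgsoje" gives "pnefcnzvql".

pnefcnzvql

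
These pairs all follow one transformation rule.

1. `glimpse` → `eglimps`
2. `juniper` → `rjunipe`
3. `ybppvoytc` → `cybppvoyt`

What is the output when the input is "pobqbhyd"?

dpobqbhy

The rule is to move the last character to the front.
So "pobqbhyd" becomes "dpobqbhy".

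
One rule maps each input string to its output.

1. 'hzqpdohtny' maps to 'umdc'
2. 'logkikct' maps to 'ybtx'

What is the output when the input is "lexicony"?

yrkv

Looking at the pairs, the operation is to shift every letter 13 places forward in the alphabet (wrapping around) — i.e. ROT13, then keep only the first 4 characters.
"lexicony" → "yrkv".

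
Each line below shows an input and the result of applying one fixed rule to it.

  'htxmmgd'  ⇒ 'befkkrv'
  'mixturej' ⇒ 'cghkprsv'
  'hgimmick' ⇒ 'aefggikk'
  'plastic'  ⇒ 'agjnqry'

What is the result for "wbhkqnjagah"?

effhilouyyz

Rule — shift every letter 2 places backward in the alphabet (wrapping around), then sort the characters into alphabetical order.
Working it through for "wbhkqnjagah": intermediate "uzfiolhyeyf", final "effhilouyyz".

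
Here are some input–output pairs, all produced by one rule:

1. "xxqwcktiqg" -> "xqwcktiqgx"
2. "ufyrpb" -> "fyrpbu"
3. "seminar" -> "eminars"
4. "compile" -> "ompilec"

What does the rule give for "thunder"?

hundert

Each output is the input with this applied: move the first character to the end.
Applying that to "thunder" gives "hundert".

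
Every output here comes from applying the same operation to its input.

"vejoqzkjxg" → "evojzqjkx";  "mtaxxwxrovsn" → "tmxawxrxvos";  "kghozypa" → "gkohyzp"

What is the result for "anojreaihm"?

najoeriah

Looking at the pairs, the operation is to delete the last character, then swap each adjacent pair of characters (1↔2, 3↔4, ...).
For "anojreaihm", step one produces "anojreaih"; step two turns that into "najoeriah".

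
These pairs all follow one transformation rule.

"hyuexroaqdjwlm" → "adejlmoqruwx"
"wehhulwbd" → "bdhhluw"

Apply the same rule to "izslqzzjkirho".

hijkloqrszz

Each output is the input with this applied: delete the first 2 characters, then sort the characters into alphabetical order.
Working it through for "izslqzzjkirho": intermediate "slqzzjkirho", final "hijkloqrszz".
(Check on "wehhulwbd": → "hhulwbd" → "bdhhluw" ✓)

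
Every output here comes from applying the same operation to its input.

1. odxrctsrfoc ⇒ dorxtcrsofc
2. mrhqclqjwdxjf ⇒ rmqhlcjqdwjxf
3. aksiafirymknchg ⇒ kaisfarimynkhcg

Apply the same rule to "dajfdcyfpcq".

The rule is to swap each adjacent pair of characters (1↔2, 3↔4, ...).
Applying that to "dajfdcyfpcq" gives "adfjcdfycpq".

adfjcdfycpq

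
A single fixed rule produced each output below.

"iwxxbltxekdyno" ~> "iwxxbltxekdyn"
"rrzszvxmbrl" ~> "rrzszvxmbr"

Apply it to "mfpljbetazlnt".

Each output is the input with this applied: delete the last character.
Doing the same to "mfpljbetazlnt": "mfpljbetazln".

mfpljbetazln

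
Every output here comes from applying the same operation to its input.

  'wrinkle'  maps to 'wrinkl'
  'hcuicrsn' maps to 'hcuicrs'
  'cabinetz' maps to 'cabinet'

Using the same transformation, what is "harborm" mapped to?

harbor

Rule — delete the last character.
Applying that to "harborm" gives "harbor".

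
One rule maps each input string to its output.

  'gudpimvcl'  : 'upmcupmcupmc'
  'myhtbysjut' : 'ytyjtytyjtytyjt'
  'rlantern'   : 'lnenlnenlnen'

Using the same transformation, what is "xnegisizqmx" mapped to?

The transformation: keep every other character starting from the second (positions 2nd, 4th, 6th, ...), then write the whole string 3 times in a row.
For "xnegisizqmx", step one produces "ngszm"; step two turns that into "ngszmngszmngszm".

ngszmngszmngszm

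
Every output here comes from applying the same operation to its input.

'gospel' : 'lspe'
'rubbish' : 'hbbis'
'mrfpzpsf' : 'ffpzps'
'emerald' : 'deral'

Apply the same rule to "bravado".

oavad

In each case the input is transformed by: delete the first 2 characters, then move the last character to the front.
On "bravado": the first step gives "avado", and the second then gives "oavad".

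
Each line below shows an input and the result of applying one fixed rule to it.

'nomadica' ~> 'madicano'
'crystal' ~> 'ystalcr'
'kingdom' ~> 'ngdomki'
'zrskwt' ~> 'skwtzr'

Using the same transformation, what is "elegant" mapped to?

egantel

The rule is to move the first 2 characters to the end (rotate left by 2).
"elegant" → "egantel".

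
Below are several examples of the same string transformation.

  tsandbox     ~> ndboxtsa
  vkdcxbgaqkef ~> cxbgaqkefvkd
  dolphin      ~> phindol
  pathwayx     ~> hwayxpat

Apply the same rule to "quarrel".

rrelqua

In each case the input is transformed by: move the first 3 characters to the end (rotate left by 3).
"quarrel" → "rrelqua".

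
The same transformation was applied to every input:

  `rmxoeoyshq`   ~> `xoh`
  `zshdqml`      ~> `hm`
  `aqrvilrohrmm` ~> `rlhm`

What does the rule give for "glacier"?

Each output is the input with this applied: keep one character in every 3, starting at position 3 (positions 3rd, 6th, 9th, ...).
"glacier" → "ae".

ae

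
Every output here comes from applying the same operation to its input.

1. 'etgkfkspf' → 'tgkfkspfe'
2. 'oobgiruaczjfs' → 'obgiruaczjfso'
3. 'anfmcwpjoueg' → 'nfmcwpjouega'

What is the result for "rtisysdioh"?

Looking at the pairs, the operation is to move the first character to the end.
For "rtisysdioh" the result is "tisysdiohr".

tisysdiohr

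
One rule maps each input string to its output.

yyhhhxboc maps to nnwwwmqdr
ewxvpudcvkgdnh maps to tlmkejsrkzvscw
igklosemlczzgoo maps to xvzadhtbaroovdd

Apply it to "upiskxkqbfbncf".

Looking at the pairs, the operation is to shift every letter 11 places backward in the alphabet (wrapping around).
Doing the same to "upiskxkqbfbncf": "jexhzmzfquqcru".

jexhzmzfquqcru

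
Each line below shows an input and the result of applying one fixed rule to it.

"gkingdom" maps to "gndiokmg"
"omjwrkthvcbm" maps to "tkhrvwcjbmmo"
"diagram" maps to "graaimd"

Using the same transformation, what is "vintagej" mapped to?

atgneijv

The transformation: take characters alternately from the front and the back (1st, last, 2nd, 2nd-last, ...), then reverse the string.
For "vintagej", step one produces "vjiengta"; step two turns that into "atgneijv".
(Check on "omjwrkthvcbm": → "ommbjcwvrhkt" → "tkhrvwcjbmmo" ✓)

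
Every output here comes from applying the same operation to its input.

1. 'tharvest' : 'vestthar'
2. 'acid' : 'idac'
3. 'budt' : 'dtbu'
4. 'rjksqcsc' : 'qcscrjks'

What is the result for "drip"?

ipdr

In each case the input is transformed by: swap the front and back halves of the string.
Doing the same to "drip": "ipdr".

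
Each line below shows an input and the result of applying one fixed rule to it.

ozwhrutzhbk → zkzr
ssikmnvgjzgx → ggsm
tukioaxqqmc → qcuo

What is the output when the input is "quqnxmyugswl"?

uwux

Rule — keep one character in every 3, starting at position 2 (positions 2nd, 5th, 8th, ...), then swap the front and back halves of the string.
"quqnxmyugswl" → "uwux".
(Check on "ssikmnvgjzgx": → "smgg" → "ggsm" ✓)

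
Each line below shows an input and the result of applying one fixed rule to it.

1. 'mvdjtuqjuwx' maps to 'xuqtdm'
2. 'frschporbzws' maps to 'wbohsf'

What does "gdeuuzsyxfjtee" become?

The transformation: keep every other character starting from the first (positions 1st, 3rd, 5th, ...), then reverse the string.
Working it through for "gdeuuzsyxfjtee": intermediate "geusxje", final "ejxsueg".

ejxsueg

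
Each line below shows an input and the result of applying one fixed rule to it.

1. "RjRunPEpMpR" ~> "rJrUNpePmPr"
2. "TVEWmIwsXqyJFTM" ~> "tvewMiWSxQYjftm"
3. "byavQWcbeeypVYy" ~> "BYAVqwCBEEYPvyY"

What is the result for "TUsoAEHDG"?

The pattern: flip the case of every letter.
"TUsoAEHDG" → "tuSOaehdg".

tuSOaehdg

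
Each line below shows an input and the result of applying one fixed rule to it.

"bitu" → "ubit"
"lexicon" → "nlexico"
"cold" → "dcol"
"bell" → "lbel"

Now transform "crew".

wcre

The rule is to move the last character to the front.
For "crew" the result is "wcre".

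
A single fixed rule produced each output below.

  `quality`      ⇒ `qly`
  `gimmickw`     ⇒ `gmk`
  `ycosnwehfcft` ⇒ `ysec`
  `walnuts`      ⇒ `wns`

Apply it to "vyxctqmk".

The transformation: keep one character in every 3, starting at position 1 (positions 1st, 4th, 7th, ...).
For "vyxctqmk" the result is "vcm".

vcm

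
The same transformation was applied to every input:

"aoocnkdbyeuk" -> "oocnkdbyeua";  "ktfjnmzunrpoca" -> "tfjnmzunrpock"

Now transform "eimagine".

The pattern: delete the last character, then move the first character to the end.
"eimagine" → "eimagin" → "imagine".

imagine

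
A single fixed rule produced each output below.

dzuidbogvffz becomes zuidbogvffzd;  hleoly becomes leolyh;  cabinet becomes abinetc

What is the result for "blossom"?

What's happening: move the first character to the end.
Applying that to "blossom" gives "lossomb".

lossomb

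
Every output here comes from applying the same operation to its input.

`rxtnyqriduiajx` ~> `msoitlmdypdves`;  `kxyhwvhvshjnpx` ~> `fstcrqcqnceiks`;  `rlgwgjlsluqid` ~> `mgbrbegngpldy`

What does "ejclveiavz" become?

The rule is to shift every letter 5 places backward in the alphabet (wrapping around).
So "ejclveiavz" becomes "zexgqzdvqu".

zexgqzdvqu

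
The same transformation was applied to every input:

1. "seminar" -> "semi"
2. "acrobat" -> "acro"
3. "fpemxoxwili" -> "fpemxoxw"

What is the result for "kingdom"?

The rule is to delete the last 3 characters.
Applying that to "kingdom" gives "king".

king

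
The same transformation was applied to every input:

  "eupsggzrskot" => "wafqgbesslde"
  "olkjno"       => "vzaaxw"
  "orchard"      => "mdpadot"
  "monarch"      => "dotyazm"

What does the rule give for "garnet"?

Each output is the input with this applied: move the last 3 characters to the front (rotate right by 3), then shift every letter 12 places forward in the alphabet (wrapping around).
Working it through for "garnet": intermediate "netgar", final "zqfsmd".

zqfsmd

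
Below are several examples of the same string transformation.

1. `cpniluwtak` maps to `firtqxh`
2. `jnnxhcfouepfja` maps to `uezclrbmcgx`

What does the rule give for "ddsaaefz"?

xxbcw

The rule is to shift every letter 3 places backward in the alphabet (wrapping around), then delete the first 3 characters.
Applying both steps to "ddsaaefz": "aapxxbcw", then "xxbcw".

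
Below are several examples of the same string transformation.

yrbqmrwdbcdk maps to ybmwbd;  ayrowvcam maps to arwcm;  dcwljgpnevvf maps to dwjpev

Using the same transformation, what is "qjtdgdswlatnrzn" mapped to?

The transformation: keep every other character starting from the first (positions 1st, 3rd, 5th, ...).
For "qjtdgdswlatnrzn" the result is "qtgsltrn".

qtgsltrn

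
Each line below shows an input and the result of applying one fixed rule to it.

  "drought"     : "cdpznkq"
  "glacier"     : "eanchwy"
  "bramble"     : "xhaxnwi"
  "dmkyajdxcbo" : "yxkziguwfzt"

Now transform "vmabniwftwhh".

The transformation: shift every letter 4 places backward in the alphabet (wrapping around), then move the last 3 characters to the front (rotate right by 3).
On "vmabniwftwhh": the first step gives "riwxjesbpsdd", and the second then gives "sddriwxjesbp".

sddriwxjesbp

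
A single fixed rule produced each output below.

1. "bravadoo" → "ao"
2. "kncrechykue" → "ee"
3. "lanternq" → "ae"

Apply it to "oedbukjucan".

euu

The transformation: keep one character in every 3, starting at position 2 (positions 2nd, 5th, 8th, ...), then keep only the vowels.
On "oedbukjucan": the first step gives "euun", and the second then gives "euu".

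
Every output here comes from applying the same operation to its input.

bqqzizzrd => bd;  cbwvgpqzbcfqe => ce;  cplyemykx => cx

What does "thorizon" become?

The transformation: take characters alternately from the front and the back (1st, last, 2nd, 2nd-last, ...), then keep only the first 2 characters.
For "thorizon", step one produces "tnhoozri"; step two turns that into "tn".

tn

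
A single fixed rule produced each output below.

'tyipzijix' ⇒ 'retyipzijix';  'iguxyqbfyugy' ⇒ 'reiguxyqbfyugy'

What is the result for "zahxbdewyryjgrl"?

rezahxbdewyryjgrl

In each case the input is transformed by: prepend "re".
For "zahxbdewyryjgrl" the result is "rezahxbdewyryjgrl".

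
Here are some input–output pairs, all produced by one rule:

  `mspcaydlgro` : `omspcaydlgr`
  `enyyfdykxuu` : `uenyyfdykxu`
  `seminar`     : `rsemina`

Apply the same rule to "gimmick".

Each output is the input with this applied: move the last character to the front.
Doing the same to "gimmick": "kgimmic".

kgimmic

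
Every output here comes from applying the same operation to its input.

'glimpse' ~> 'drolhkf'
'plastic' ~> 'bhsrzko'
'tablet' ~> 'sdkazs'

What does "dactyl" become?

The transformation: shift every letter 1 place backward in the alphabet (wrapping around), then reverse the string.
Working it through for "dactyl": intermediate "czbsxk", final "kxsbzc".

kxsbzc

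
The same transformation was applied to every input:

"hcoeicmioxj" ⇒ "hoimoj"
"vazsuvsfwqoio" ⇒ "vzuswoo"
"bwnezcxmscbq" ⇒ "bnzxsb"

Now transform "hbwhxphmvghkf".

Rule — keep every other character starting from the first (positions 1st, 3rd, 5th, ...).
Applying that to "hbwhxphmvghkf" gives "hwxhvhf".

hwxhvhf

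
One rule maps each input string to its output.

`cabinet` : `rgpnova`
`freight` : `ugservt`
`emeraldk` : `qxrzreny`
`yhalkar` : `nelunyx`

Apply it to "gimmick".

What's happening: shift every letter 13 places forward in the alphabet (wrapping around) — i.e. ROT13, then move the last 2 characters to the front (rotate right by 2).
Applying both steps to "gimmick": "tvzzvpx", then "pxtvzzv".
(Check on "yhalkar": → "lunyxne" → "nelunyx" ✓)

pxtvzzv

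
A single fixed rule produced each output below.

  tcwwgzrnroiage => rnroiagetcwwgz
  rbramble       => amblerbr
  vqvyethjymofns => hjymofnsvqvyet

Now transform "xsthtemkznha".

In each case the input is transformed by: swap the front and back halves of the string, then move the last character to the front.
Starting from "xsthtemkznha": after the first operation, "mkznhaxsthte"; after the second, "emkznhaxstht".

emkznhaxstht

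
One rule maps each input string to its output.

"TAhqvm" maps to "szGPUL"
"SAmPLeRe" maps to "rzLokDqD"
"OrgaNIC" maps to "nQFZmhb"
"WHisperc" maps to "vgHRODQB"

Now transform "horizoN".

Looking at the pairs, the operation is to flip the case of every letter, then shift every letter 1 place backward in the alphabet (wrapping around).
Working it through for "horizoN": intermediate "HORIZOn", final "GNQHYNm".

GNQHYNm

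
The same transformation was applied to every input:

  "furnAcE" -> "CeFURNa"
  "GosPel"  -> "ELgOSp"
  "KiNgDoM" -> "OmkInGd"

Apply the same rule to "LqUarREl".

eLlQuARr

Each output is the input with this applied: move the last 2 characters to the front (rotate right by 2), then flip the case of every letter.
On "LqUarREl": the first step gives "ElLqUarR", and the second then gives "eLlQuARr".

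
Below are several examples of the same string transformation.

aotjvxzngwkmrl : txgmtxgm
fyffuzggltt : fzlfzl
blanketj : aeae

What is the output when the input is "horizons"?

The pattern: keep one character in every 3, starting at position 3 (positions 3rd, 6th, 9th, ...), then write the whole string twice.
Starting from "horizons": after the first operation, "ro"; after the second, "roro".

roro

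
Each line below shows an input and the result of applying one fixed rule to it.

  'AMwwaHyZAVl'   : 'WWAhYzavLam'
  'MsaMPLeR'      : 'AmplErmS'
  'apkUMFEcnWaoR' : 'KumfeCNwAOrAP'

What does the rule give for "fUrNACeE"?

RnacEeFu

The transformation: move the first 2 characters to the end (rotate left by 2), then flip the case of every letter.
"fUrNACeE" → "rNACeEfU" → "RnacEeFu".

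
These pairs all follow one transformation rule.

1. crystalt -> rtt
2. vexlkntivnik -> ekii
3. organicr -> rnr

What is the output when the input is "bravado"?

Each output is the input with this applied: keep one character in every 3, starting at position 2 (positions 2nd, 5th, 8th, ...).
Applying that to "bravado" gives "ra".

ra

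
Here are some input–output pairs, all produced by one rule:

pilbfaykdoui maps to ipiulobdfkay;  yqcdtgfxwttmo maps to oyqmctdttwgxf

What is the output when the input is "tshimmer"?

rtsehmim

Looking at the pairs, the operation is to swap the first and last characters, then take characters alternately from the front and the back (1st, last, 2nd, 2nd-last, ...).
Starting from "tshimmer": after the first operation, "rshimmet"; after the second, "rtsehmim".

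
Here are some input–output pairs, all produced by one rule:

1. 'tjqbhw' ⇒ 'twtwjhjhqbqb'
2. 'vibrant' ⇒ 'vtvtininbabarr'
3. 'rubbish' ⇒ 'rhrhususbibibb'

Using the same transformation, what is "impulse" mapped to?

ieiemsmsplpluu

Rule — double every character, then take characters alternately from the front and the back (1st, last, 2nd, 2nd-last, ...).
For "impulse", step one produces "iimmppuullssee"; step two turns that into "ieiemsmsplpluu".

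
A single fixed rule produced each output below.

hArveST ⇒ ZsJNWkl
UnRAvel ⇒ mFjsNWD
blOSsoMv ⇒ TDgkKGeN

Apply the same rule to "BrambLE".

What's happening: shift every letter 8 places backward in the alphabet (wrapping around), then flip the case of every letter.
Working it through for "BrambLE": intermediate "TjsetDW", final "tJSETdw".

tJSETdw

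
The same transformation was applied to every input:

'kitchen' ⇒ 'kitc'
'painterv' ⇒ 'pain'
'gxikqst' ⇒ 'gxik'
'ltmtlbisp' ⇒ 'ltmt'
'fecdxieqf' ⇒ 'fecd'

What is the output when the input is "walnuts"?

The rule is to keep only the first 4 characters.
"walnuts" → "waln".

waln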